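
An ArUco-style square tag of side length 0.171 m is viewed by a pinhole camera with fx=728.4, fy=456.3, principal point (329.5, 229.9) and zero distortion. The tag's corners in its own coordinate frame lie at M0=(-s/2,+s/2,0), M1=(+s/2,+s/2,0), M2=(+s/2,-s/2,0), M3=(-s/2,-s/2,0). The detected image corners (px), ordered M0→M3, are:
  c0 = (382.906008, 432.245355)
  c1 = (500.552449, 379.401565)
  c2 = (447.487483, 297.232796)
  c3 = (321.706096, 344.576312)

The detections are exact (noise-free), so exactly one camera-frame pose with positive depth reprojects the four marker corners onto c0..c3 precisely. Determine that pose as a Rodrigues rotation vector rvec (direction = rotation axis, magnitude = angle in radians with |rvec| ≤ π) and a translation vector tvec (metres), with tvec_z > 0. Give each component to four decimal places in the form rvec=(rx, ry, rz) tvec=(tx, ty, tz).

rvec=(0.0523, -0.4188, -0.4182) tvec=(0.0956, 0.2346, 0.8046)

Intrinsics K: fx=728.4, fy=456.3, cx=329.5, cy=229.9
Marker side s = 0.171 m; corners in marker frame (Z=0):
  M0 = (-0.0855, +0.0855, 0)
  M1 = (+0.0855, +0.0855, 0)
  M2 = (+0.0855, -0.0855, 0)
  M3 = (-0.0855, -0.0855, 0)
Detected image corners:
  c0 = (382.906008, 432.245355) px
  c1 = (500.552449, 379.401565) px
  c2 = (447.487483, 297.232796) px
  c3 = (321.706096, 344.576312) px
Planar DLT: solve 8×8 A·h = b for H (H[2,2]=1):
  H  [+908.60187 +402.07650 +416.05358]
  H  [-119.77523 +556.57546 +362.94781]
  H  [+0.47721 +0.16686 +1.00000]
B = K⁻¹H; ‖b₁‖=1.242861, ‖b₂‖=1.242861; λ = 2/(‖b₁‖+‖b₂‖) = 0.804595, sign → tz>0 ⇒ λ=+0.804595
r₁ = λ·B[:,0] = (+0.82996,-0.40465,+0.38396); r₂ = λ·B[:,1] = (+0.38341,+0.91377,+0.13425)
r₃ = r₁×r₂ = (-0.40517,+0.03579,+0.91354); SVD([r₁ r₂ r₃]) → R = UVᵀ:
  R  [+0.82996 +0.38341 -0.40517]
  R  [-0.40465 +0.91377 +0.03579]
  R  [+0.38396 +0.13425 +0.91354]
t = (+0.09561, +0.23460, +0.80460) m
tr R = 2.657269; θ = arccos((tr R − 1)/2) = 0.594133 rad = 34.041°
axis k = ((R−Rᵀ)₃₂, (R−Rᵀ)₁₃, (R−Rᵀ)₂₁) / (2 sinθ) = (+0.087948, -0.704847, -0.703886)
rvec = θ·k = (+0.052253, -0.418772, -0.418202)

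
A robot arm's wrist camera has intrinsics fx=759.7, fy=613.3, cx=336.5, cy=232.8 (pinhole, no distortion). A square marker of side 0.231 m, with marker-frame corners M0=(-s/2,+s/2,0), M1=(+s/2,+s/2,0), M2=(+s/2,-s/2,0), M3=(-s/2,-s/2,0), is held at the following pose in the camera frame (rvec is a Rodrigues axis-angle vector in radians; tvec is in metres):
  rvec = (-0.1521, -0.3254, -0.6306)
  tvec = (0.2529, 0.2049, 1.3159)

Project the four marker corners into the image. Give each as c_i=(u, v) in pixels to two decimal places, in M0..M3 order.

c0=(476.65, 406.94) c1=(567.03, 338.71) c2=(487.98, 254.79) c3=(393.37, 317.32)

Intrinsics K: fx=759.7, fy=613.3, cx=336.5, cy=232.8
Marker side s = 0.231 m; corners in marker frame (Z=0):
  M0 = (-0.1155, +0.1155, 0)
  M1 = (+0.1155, +0.1155, 0)
  M2 = (+0.1155, -0.1155, 0)
  M3 = (-0.1155, -0.1155, 0)
rvec = (-0.1521, -0.3254, -0.6306), |rvec| = θ = 0.72572 rad = 41.581°
Rodrigues: sinθ=0.66368, 1−cosθ=0.25198; R = I + sinθ·[k]× + (1−cosθ)·[k]×²:
    [+0.75909 +0.60037 -0.25169]
    [-0.55301 +0.79868 +0.23727]
    [+0.34347 -0.04092 +0.93827]
t = (0.2529, 0.2049, 1.3159) m
M0: Pc = R·M0+t = (+0.23457, +0.36102, +1.27150); u = 759.7·(+0.23457)/1.27150 + 336.5 = 476.6499, v = 613.3·(+0.36102)/1.27150 + 232.8 = 406.9351
M1: Pc = R·M1+t = (+0.40992, +0.23328, +1.35084); u = 759.7·(+0.40992)/1.35084 + 336.5 = 567.0327, v = 613.3·(+0.23328)/1.35084 + 232.8 = 338.7098
M2: Pc = R·M2+t = (+0.27123, +0.04878, +1.36030); u = 759.7·(+0.27123)/1.36030 + 336.5 = 487.9781, v = 613.3·(+0.04878)/1.36030 + 232.8 = 254.7930
M3: Pc = R·M3+t = (+0.09588, +0.17652, +1.28096); u = 759.7·(+0.09588)/1.28096 + 336.5 = 393.3657, v = 613.3·(+0.17652)/1.28096 + 232.8 = 317.3171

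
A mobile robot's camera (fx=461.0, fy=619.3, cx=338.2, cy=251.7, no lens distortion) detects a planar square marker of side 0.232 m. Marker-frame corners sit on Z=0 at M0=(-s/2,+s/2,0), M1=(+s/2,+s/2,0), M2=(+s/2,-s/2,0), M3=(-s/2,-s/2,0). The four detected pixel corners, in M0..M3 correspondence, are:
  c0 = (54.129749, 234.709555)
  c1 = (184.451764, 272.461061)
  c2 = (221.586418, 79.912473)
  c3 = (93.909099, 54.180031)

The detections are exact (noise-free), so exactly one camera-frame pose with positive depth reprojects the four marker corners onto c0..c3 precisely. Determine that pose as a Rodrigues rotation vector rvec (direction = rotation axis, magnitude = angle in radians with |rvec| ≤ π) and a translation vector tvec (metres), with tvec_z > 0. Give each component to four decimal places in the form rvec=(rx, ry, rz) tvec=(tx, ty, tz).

rvec=(-0.1391, 0.1721, 0.2036) tvec=(-0.3204, -0.1110, 0.7341)

Intrinsics K: fx=461.0, fy=619.3, cx=338.2, cy=251.7
Marker side s = 0.232 m; corners in marker frame (Z=0):
  M0 = (-0.1160, +0.1160, 0)
  M1 = (+0.1160, +0.1160, 0)
  M2 = (+0.1160, -0.1160, 0)
  M3 = (-0.1160, -0.1160, 0)
Detected image corners:
  c0 = (54.129749, 234.709555) px
  c1 = (184.451764, 272.461061) px
  c2 = (221.586418, 79.912473) px
  c3 = (93.909099, 54.180031) px
Planar DLT: solve 8×8 A·h = b for H (H[2,2]=1):
  H  [+521.29494 -188.49294 +137.01208]
  H  [+96.24975 +777.18111 +158.09306]
  H  [-0.25000 -0.16290 +1.00000]
B = K⁻¹H; ‖b₁‖=1.362236, ‖b₂‖=1.362236; λ = 2/(‖b₁‖+‖b₂‖) = 0.734087, sign → tz>0 ⇒ λ=+0.734087
r₁ = λ·B[:,0] = (+0.96474,+0.18868,-0.18352); r₂ = λ·B[:,1] = (-0.21242,+0.96983,-0.11958)
r₃ = r₁×r₂ = (+0.15543,+0.15435,+0.97571); SVD([r₁ r₂ r₃]) → R = UVᵀ:
  R  [+0.96474 -0.21242 +0.15543]
  R  [+0.18868 +0.96983 +0.15435]
  R  [-0.18352 -0.11958 +0.97571]
t = (-0.32037, -0.11096, +0.73409) m
tr R = 2.910285; θ = arccos((tr R − 1)/2) = 0.300656 rad = 17.226°
axis k = ((R−Rᵀ)₃₂, (R−Rᵀ)₁₃, (R−Rᵀ)₂₁) / (2 sinθ) = (-0.462496, +0.572269, +0.677204)
rvec = θ·k = (-0.139052, +0.172056, +0.203605)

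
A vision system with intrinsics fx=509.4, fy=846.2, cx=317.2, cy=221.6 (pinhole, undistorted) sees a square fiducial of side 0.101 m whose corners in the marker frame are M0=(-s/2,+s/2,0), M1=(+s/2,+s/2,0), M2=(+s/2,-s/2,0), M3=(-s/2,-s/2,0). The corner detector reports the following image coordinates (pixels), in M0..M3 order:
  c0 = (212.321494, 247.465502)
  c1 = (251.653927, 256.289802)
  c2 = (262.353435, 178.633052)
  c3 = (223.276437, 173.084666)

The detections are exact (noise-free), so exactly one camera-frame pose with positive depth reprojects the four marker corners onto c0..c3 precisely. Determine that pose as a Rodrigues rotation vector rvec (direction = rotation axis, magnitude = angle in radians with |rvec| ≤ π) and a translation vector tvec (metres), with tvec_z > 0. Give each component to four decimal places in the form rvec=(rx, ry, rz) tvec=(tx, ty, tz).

rvec=(-0.2358, 0.4451, 0.1529) tvec=(-0.1698, -0.0104, 1.0794)

Intrinsics K: fx=509.4, fy=846.2, cx=317.2, cy=221.6
Marker side s = 0.101 m; corners in marker frame (Z=0):
  M0 = (-0.0505, +0.0505, 0)
  M1 = (+0.0505, +0.0505, 0)
  M2 = (+0.0505, -0.0505, 0)
  M3 = (-0.0505, -0.0505, 0)
Detected image corners:
  c0 = (212.321494, 247.465502) px
  c1 = (251.653927, 256.289802) px
  c2 = (262.353435, 178.633052) px
  c3 = (223.276437, 173.084666) px
Planar DLT: solve 8×8 A·h = b for H (H[2,2]=1):
  H  [+290.85068 -149.41341 +237.04417]
  H  [-16.65162 +714.32056 +213.45279]
  H  [-0.40987 -0.17770 +1.00000]
B = K⁻¹H; ‖b₁‖=0.926427, ‖b₂‖=0.926427; λ = 2/(‖b₁‖+‖b₂‖) = 1.079416, sign → tz>0 ⇒ λ=+1.079416
r₁ = λ·B[:,0] = (+0.89180,+0.09462,-0.44242); r₂ = λ·B[:,1] = (-0.19716,+0.96142,-0.19182)
r₃ = r₁×r₂ = (+0.40720,+0.25829,+0.87605); SVD([r₁ r₂ r₃]) → R = UVᵀ:
  R  [+0.89180 -0.19716 +0.40720]
  R  [+0.09462 +0.96142 +0.25829]
  R  [-0.44242 -0.19182 +0.87605]
t = (-0.16985, -0.01039, +1.07942) m
tr R = 2.729280; θ = arccos((tr R − 1)/2) = 0.526363 rad = 30.158°
axis k = ((R−Rᵀ)₃₂, (R−Rᵀ)₁₃, (R−Rᵀ)₂₁) / (2 sinθ) = (-0.447964, +0.845577, +0.290393)
rvec = θ·k = (-0.235792, +0.445080, +0.152852)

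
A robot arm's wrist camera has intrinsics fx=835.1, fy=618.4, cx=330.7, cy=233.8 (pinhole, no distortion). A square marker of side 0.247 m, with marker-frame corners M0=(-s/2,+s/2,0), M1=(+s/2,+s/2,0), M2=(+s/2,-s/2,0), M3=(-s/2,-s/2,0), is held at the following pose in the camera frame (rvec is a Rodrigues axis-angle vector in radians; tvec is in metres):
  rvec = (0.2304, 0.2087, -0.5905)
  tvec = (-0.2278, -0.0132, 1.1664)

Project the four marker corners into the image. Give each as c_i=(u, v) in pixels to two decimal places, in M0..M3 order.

Intrinsics K: fx=835.1, fy=618.4, cx=330.7, cy=233.8
Marker side s = 0.247 m; corners in marker frame (Z=0):
  M0 = (-0.1235, +0.1235, 0)
  M1 = (+0.1235, +0.1235, 0)
  M2 = (+0.1235, -0.1235, 0)
  M3 = (-0.1235, -0.1235, 0)
rvec = (0.2304, 0.2087, -0.5905), |rvec| = θ = 0.66733 rad = 38.235°
Rodrigues: sinθ=0.61889, 1−cosθ=0.21452; R = I + sinθ·[k]× + (1−cosθ)·[k]×²:
    [+0.81105 +0.57080 +0.12801]
    [-0.52447 +0.80646 -0.27304]
    [-0.25909 +0.15431 +0.95345]
t = (-0.2278, -0.0132, 1.1664) m
M0: Pc = R·M0+t = (-0.25747, +0.15117, +1.21745); u = 835.1·(-0.25747)/1.21745 + 330.7 = 154.0909, v = 618.4·(+0.15117)/1.21745 + 233.8 = 310.5861
M1: Pc = R·M1+t = (-0.05714, +0.02162, +1.15346); u = 835.1·(-0.05714)/1.15346 + 330.7 = 289.3297, v = 618.4·(+0.02162)/1.15346 + 233.8 = 245.3937
M2: Pc = R·M2+t = (-0.19813, -0.17757, +1.11535); u = 835.1·(-0.19813)/1.11535 + 330.7 = 182.3532, v = 618.4·(-0.17757)/1.11535 + 233.8 = 135.3467
M3: Pc = R·M3+t = (-0.39846, -0.04802, +1.17934); u = 835.1·(-0.39846)/1.17934 + 330.7 = 48.5485, v = 618.4·(-0.04802)/1.17934 + 233.8 = 208.6176

c0=(154.09, 310.59) c1=(289.33, 245.39) c2=(182.35, 135.35) c3=(48.55, 208.62)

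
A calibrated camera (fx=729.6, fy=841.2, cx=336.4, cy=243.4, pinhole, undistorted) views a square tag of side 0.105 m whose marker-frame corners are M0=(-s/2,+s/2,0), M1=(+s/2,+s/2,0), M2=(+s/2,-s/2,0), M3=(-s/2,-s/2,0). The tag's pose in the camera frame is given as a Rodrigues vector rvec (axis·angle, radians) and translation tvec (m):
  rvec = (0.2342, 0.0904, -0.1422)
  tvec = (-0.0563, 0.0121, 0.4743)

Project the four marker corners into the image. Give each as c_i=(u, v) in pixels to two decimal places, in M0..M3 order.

Intrinsics K: fx=729.6, fy=841.2, cx=336.4, cy=243.4
Marker side s = 0.105 m; corners in marker frame (Z=0):
  M0 = (-0.0525, +0.0525, 0)
  M1 = (+0.0525, +0.0525, 0)
  M2 = (+0.0525, -0.0525, 0)
  M3 = (-0.0525, -0.0525, 0)
rvec = (0.2342, 0.0904, -0.1422), |rvec| = θ = 0.28852 rad = 16.531°
Rodrigues: sinθ=0.28453, 1−cosθ=0.04133; R = I + sinθ·[k]× + (1−cosθ)·[k]×²:
    [+0.98590 +0.15075 +0.07261]
    [-0.12972 +0.96272 -0.23735]
    [-0.10569 +0.22458 +0.96871]
t = (-0.0563, 0.0121, 0.4743) m
M0: Pc = R·M0+t = (-0.10015, +0.06945, +0.49164); u = 729.6·(-0.10015)/0.49164 + 336.4 = 187.7824, v = 841.2·(+0.06945)/0.49164 + 243.4 = 362.2357
M1: Pc = R·M1+t = (+0.00337, +0.05583, +0.48054); u = 729.6·(+0.00337)/0.48054 + 336.4 = 341.5229, v = 841.2·(+0.05583)/0.48054 + 243.4 = 341.1363
M2: Pc = R·M2+t = (-0.01245, -0.04525, +0.45696); u = 729.6·(-0.01245)/0.45696 + 336.4 = 316.5148, v = 841.2·(-0.04525)/0.45696 + 243.4 = 160.0948
M3: Pc = R·M3+t = (-0.11597, -0.03163, +0.46806); u = 729.6·(-0.11597)/0.46806 + 336.4 = 155.6218, v = 841.2·(-0.03163)/0.46806 + 243.4 = 186.5495

c0=(187.78, 362.24) c1=(341.52, 341.14) c2=(316.51, 160.09) c3=(155.62, 186.55)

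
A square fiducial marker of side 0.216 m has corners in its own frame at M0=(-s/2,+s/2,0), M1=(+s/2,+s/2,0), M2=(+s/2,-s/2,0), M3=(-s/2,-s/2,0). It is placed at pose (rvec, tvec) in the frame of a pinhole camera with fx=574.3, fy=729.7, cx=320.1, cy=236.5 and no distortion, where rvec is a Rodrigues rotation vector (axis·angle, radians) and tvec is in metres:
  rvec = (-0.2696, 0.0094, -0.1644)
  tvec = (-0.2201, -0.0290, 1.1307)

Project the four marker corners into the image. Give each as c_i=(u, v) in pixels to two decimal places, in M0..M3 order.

Intrinsics K: fx=574.3, fy=729.7, cx=320.1, cy=236.5
Marker side s = 0.216 m; corners in marker frame (Z=0):
  M0 = (-0.1080, +0.1080, 0)
  M1 = (+0.1080, +0.1080, 0)
  M2 = (+0.1080, -0.1080, 0)
  M3 = (-0.1080, -0.1080, 0)
rvec = (-0.2696, 0.0094, -0.1644), |rvec| = θ = 0.31591 rad = 18.100°
Rodrigues: sinθ=0.31068, 1−cosθ=0.04949; R = I + sinθ·[k]× + (1−cosθ)·[k]×²:
    [+0.98655 +0.16042 +0.03122]
    [-0.16294 +0.95056 +0.26437]
    [+0.01273 -0.26590 +0.96392]
t = (-0.2201, -0.0290, 1.1307) m
M0: Pc = R·M0+t = (-0.30932, +0.09126, +1.10061); u = 574.3·(-0.30932)/1.10061 + 320.1 = 158.6948, v = 729.7·(+0.09126)/1.10061 + 236.5 = 297.0034
M1: Pc = R·M1+t = (-0.09623, +0.05606, +1.10336); u = 574.3·(-0.09623)/1.10336 + 320.1 = 270.0139, v = 729.7·(+0.05606)/1.10336 + 236.5 = 273.5771
M2: Pc = R·M2+t = (-0.13088, -0.14926, +1.16079); u = 574.3·(-0.13088)/1.16079 + 320.1 = 255.3485, v = 729.7·(-0.14926)/1.16079 + 236.5 = 142.6736
M3: Pc = R·M3+t = (-0.34397, -0.11406, +1.15804); u = 574.3·(-0.34397)/1.15804 + 320.1 = 149.5156, v = 729.7·(-0.11406)/1.15804 + 236.5 = 164.6271

c0=(158.69, 297.00) c1=(270.01, 273.58) c2=(255.35, 142.67) c3=(149.52, 164.63)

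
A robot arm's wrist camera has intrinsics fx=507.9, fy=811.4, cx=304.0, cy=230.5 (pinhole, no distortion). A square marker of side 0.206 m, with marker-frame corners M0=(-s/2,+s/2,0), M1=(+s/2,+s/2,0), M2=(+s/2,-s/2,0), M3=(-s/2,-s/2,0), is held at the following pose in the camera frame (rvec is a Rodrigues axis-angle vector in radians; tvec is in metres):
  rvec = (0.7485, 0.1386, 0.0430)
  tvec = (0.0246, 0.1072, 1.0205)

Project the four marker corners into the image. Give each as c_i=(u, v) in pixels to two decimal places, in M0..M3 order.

Intrinsics K: fx=507.9, fy=811.4, cx=304.0, cy=230.5
Marker side s = 0.206 m; corners in marker frame (Z=0):
  M0 = (-0.1030, +0.1030, 0)
  M1 = (+0.1030, +0.1030, 0)
  M2 = (+0.1030, -0.1030, 0)
  M3 = (-0.1030, -0.1030, 0)
rvec = (0.7485, 0.1386, 0.0430), |rvec| = θ = 0.76244 rad = 43.684°
Rodrigues: sinθ=0.69069, 1−cosθ=0.27685; R = I + sinθ·[k]× + (1−cosθ)·[k]×²:
    [+0.98997 +0.01045 +0.14088]
    [+0.08836 +0.73230 -0.67522]
    [-0.11023 +0.68090 +0.72404]
t = (0.0246, 0.1072, 1.0205) m
M0: Pc = R·M0+t = (-0.07629, +0.17353, +1.10199); u = 507.9·(-0.07629)/1.10199 + 304.0 = 268.8382, v = 811.4·(+0.17353)/1.10199 + 230.5 = 358.2685
M1: Pc = R·M1+t = (+0.12764, +0.19173, +1.07928); u = 507.9·(+0.12764)/1.07928 + 304.0 = 364.0681, v = 811.4·(+0.19173)/1.07928 + 230.5 = 374.6410
M2: Pc = R·M2+t = (+0.12549, +0.04087, +0.93901); u = 507.9·(+0.12549)/0.93901 + 304.0 = 371.8760, v = 811.4·(+0.04087)/0.93901 + 230.5 = 265.8190
M3: Pc = R·M3+t = (-0.07844, +0.02267, +0.96172); u = 507.9·(-0.07844)/0.96172 + 304.0 = 262.5727, v = 811.4·(+0.02267)/0.96172 + 230.5 = 249.6280

c0=(268.84, 358.27) c1=(364.07, 374.64) c2=(371.88, 265.82) c3=(262.57, 249.63)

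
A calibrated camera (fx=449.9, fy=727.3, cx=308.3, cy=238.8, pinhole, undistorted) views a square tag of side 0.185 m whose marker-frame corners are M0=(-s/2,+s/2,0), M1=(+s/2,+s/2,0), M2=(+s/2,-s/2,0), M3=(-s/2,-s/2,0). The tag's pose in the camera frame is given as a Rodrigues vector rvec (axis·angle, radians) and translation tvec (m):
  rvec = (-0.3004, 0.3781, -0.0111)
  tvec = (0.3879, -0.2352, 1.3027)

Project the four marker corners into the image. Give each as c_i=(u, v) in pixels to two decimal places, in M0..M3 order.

Intrinsics K: fx=449.9, fy=727.3, cx=308.3, cy=238.8
Marker side s = 0.185 m; corners in marker frame (Z=0):
  M0 = (-0.0925, +0.0925, 0)
  M1 = (+0.0925, +0.0925, 0)
  M2 = (+0.0925, -0.0925, 0)
  M3 = (-0.0925, -0.0925, 0)
rvec = (-0.3004, 0.3781, -0.0111), |rvec| = θ = 0.48304 rad = 27.676°
Rodrigues: sinθ=0.46447, 1−cosθ=0.11441; R = I + sinθ·[k]× + (1−cosθ)·[k]×²:
    [+0.92984 -0.04502 +0.36520]
    [-0.06637 +0.95569 +0.28680]
    [-0.36193 -0.29091 +0.88565]
t = (0.3879, -0.2352, 1.3027) m
M0: Pc = R·M0+t = (+0.29773, -0.14066, +1.30927); u = 449.9·(+0.29773)/1.30927 + 308.3 = 410.6064, v = 727.3·(-0.14066)/1.30927 + 238.8 = 160.6635
M1: Pc = R·M1+t = (+0.46975, -0.15294, +1.24231); u = 449.9·(+0.46975)/1.24231 + 308.3 = 478.4171, v = 727.3·(-0.15294)/1.24231 + 238.8 = 149.2640
M2: Pc = R·M2+t = (+0.47807, -0.32974, +1.29613); u = 449.9·(+0.47807)/1.29613 + 308.3 = 474.2445, v = 727.3·(-0.32974)/1.29613 + 238.8 = 53.7722
M3: Pc = R·M3+t = (+0.30605, -0.31746, +1.36309); u = 449.9·(+0.30605)/1.36309 + 308.3 = 409.3161, v = 727.3·(-0.31746)/1.36309 + 238.8 = 69.4123

c0=(410.61, 160.66) c1=(478.42, 149.26) c2=(474.24, 53.77) c3=(409.32, 69.41)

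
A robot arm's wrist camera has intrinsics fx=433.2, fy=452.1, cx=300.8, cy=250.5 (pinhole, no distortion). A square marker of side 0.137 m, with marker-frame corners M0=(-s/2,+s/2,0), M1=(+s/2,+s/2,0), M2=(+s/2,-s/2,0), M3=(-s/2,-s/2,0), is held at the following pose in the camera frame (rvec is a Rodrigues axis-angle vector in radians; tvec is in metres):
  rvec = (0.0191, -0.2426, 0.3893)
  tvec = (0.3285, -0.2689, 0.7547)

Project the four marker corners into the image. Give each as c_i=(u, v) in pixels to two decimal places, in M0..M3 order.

Intrinsics K: fx=433.2, fy=452.1, cx=300.8, cy=250.5
Marker side s = 0.137 m; corners in marker frame (Z=0):
  M0 = (-0.0685, +0.0685, 0)
  M1 = (+0.0685, +0.0685, 0)
  M2 = (+0.0685, -0.0685, 0)
  M3 = (-0.0685, -0.0685, 0)
rvec = (0.0191, -0.2426, 0.3893), |rvec| = θ = 0.45910 rad = 26.305°
Rodrigues: sinθ=0.44314, 1−cosθ=0.10355; R = I + sinθ·[k]× + (1−cosθ)·[k]×²:
    [+0.89663 -0.37804 -0.23051]
    [+0.37349 +0.92537 -0.06483]
    [+0.23782 -0.02796 +0.97091]
t = (0.3285, -0.2689, 0.7547) m
M0: Pc = R·M0+t = (+0.24118, -0.23110, +0.73649); u = 433.2·(+0.24118)/0.73649 + 300.8 = 442.6630, v = 452.1·(-0.23110)/0.73649 + 250.5 = 108.6403
M1: Pc = R·M1+t = (+0.36402, -0.17993, +0.76908); u = 433.2·(+0.36402)/0.76908 + 300.8 = 505.8447, v = 452.1·(-0.17993)/0.76908 + 250.5 = 144.7293
M2: Pc = R·M2+t = (+0.41582, -0.30670, +0.77291); u = 433.2·(+0.41582)/0.77291 + 300.8 = 533.8570, v = 452.1·(-0.30670)/0.77291 + 250.5 = 71.0984
M3: Pc = R·M3+t = (+0.29298, -0.35787, +0.74032); u = 433.2·(+0.29298)/0.74032 + 300.8 = 472.2350, v = 452.1·(-0.35787)/0.74032 + 250.5 = 31.9557

c0=(442.66, 108.64) c1=(505.84, 144.73) c2=(533.86, 71.10) c3=(472.23, 31.96)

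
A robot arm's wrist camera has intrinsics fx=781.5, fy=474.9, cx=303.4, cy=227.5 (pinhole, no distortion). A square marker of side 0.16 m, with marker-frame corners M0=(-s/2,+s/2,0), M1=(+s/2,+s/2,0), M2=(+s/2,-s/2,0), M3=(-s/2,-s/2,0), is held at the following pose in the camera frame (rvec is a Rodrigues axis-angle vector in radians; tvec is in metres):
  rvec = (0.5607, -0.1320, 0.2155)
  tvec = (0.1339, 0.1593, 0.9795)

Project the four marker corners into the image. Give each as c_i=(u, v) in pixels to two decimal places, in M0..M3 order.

Intrinsics K: fx=781.5, fy=474.9, cx=303.4, cy=227.5
Marker side s = 0.16 m; corners in marker frame (Z=0):
  M0 = (-0.0800, +0.0800, 0)
  M1 = (+0.0800, +0.0800, 0)
  M2 = (+0.0800, -0.0800, 0)
  M3 = (-0.0800, -0.0800, 0)
rvec = (0.5607, -0.1320, 0.2155), |rvec| = θ = 0.61502 rad = 35.238°
Rodrigues: sinθ=0.57697, 1−cosθ=0.18324; R = I + sinθ·[k]× + (1−cosθ)·[k]×²:
    [+0.96906 -0.23802 -0.06530]
    [+0.16631 +0.82520 -0.53980]
    [+0.18237 +0.51223 +0.83926]
t = (0.1339, 0.1593, 0.9795) m
M0: Pc = R·M0+t = (+0.03733, +0.21201, +1.00589); u = 781.5·(+0.03733)/1.00589 + 303.4 = 332.4051, v = 474.9·(+0.21201)/1.00589 + 227.5 = 327.5946
M1: Pc = R·M1+t = (+0.19238, +0.23862, +1.03507); u = 781.5·(+0.19238)/1.03507 + 303.4 = 448.6536, v = 474.9·(+0.23862)/1.03507 + 227.5 = 336.9820
M2: Pc = R·M2+t = (+0.23047, +0.10659, +0.95311); u = 781.5·(+0.23047)/0.95311 + 303.4 = 492.3705, v = 474.9·(+0.10659)/0.95311 + 227.5 = 280.6093
M3: Pc = R·M3+t = (+0.07542, +0.07998, +0.92393); u = 781.5·(+0.07542)/0.92393 + 303.4 = 367.1908, v = 474.9·(+0.07998)/0.92393 + 227.5 = 268.6089

c0=(332.41, 327.59) c1=(448.65, 336.98) c2=(492.37, 280.61) c3=(367.19, 268.61)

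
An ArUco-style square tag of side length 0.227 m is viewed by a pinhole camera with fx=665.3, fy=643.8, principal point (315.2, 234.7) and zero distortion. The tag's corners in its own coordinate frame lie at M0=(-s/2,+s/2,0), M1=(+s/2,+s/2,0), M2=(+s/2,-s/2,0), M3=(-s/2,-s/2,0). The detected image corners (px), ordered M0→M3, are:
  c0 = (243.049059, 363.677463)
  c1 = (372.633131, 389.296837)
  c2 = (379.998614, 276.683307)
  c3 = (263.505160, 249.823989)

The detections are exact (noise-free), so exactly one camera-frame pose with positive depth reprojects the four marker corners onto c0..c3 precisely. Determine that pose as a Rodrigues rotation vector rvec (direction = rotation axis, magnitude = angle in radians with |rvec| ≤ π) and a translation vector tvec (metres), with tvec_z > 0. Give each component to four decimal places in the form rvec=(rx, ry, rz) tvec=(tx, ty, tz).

Intrinsics K: fx=665.3, fy=643.8, cx=315.2, cy=234.7
Marker side s = 0.227 m; corners in marker frame (Z=0):
  M0 = (-0.1135, +0.1135, 0)
  M1 = (+0.1135, +0.1135, 0)
  M2 = (+0.1135, -0.1135, 0)
  M3 = (-0.1135, -0.1135, 0)
Detected image corners:
  c0 = (243.049059, 363.677463) px
  c1 = (372.633131, 389.296837) px
  c2 = (379.998614, 276.683307) px
  c3 = (263.505160, 249.823989) px
Planar DLT: solve 8×8 A·h = b for H (H[2,2]=1):
  H  [+588.65874 -202.88514 +316.22009]
  H  [+164.62238 +354.38385 +317.19720]
  H  [+0.15285 -0.45142 +1.00000]
B = K⁻¹H; ‖b₁‖=0.850488, ‖b₂‖=0.850488; λ = 2/(‖b₁‖+‖b₂‖) = 1.175795, sign → tz>0 ⇒ λ=+1.175795
r₁ = λ·B[:,0] = (+0.95520,+0.23514,+0.17971); r₂ = λ·B[:,1] = (-0.10710,+0.84072,-0.53077)
r₃ = r₁×r₂ = (-0.27590,+0.48775,+0.82824); SVD([r₁ r₂ r₃]) → R = UVᵀ:
  R  [+0.95520 -0.10710 -0.27590]
  R  [+0.23514 +0.84072 +0.48775]
  R  [+0.17971 -0.53077 +0.82824]
t = (+0.00180, +0.15067, +1.17580) m
tr R = 2.624163; θ = arccos((tr R − 1)/2) = 0.623086 rad = 35.700°
axis k = ((R−Rᵀ)₃₂, (R−Rᵀ)₁₃, (R−Rᵀ)₂₁) / (2 sinθ) = (-0.872704, -0.390382, +0.293240)
rvec = θ·k = (-0.543770, -0.243242, +0.182714)

rvec=(-0.5438, -0.2432, 0.1827) tvec=(0.0018, 0.1507, 1.1758)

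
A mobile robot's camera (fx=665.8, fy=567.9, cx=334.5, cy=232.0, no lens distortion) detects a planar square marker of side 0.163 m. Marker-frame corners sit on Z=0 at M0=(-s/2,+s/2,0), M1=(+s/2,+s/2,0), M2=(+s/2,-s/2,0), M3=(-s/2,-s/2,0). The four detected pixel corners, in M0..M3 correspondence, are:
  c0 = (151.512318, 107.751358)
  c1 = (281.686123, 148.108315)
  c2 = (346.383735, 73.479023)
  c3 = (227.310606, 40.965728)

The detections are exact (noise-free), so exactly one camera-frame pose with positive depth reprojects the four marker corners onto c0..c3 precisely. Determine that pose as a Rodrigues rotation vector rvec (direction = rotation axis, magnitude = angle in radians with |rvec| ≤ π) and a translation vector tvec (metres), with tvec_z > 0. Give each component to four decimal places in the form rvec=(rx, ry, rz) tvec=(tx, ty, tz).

Intrinsics K: fx=665.8, fy=567.9, cx=334.5, cy=232.0
Marker side s = 0.163 m; corners in marker frame (Z=0):
  M0 = (-0.0815, +0.0815, 0)
  M1 = (+0.0815, +0.0815, 0)
  M2 = (+0.0815, -0.0815, 0)
  M3 = (-0.0815, -0.0815, 0)
Detected image corners:
  c0 = (151.512318, 107.751358) px
  c1 = (281.686123, 148.108315) px
  c2 = (346.383735, 73.479023) px
  c3 = (227.310606, 40.965728) px
Planar DLT: solve 8×8 A·h = b for H (H[2,2]=1):
  H  [+684.73621 -613.25320 +252.21630]
  H  [+193.49350 +366.45884 +90.04039]
  H  [-0.30917 -0.72074 +1.00000]
B = K⁻¹H; ‖b₁‖=1.309580, ‖b₂‖=1.309580; λ = 2/(‖b₁‖+‖b₂‖) = 0.763604, sign → tz>0 ⇒ λ=+0.763604
r₁ = λ·B[:,0] = (+0.90393,+0.35662,-0.23608); r₂ = λ·B[:,1] = (-0.42684,+0.71758,-0.55036)
r₃ = r₁×r₂ = (-0.02686,+0.59825,+0.80086); SVD([r₁ r₂ r₃]) → R = UVᵀ:
  R  [+0.90393 -0.42684 -0.02686]
  R  [+0.35662 +0.71758 +0.59825]
  R  [-0.23608 -0.55036 +0.80086]
t = (-0.09437, -0.19088, +0.76360) m
tr R = 2.422364; θ = arccos((tr R − 1)/2) = 0.779618 rad = 44.669°
axis k = ((R−Rᵀ)₃₂, (R−Rᵀ)₁₃, (R−Rᵀ)₂₁) / (2 sinθ) = (-0.816926, +0.148805, +0.557216)
rvec = θ·k = (-0.636890, +0.116011, +0.434416)

rvec=(-0.6369, 0.1160, 0.4344) tvec=(-0.0944, -0.1909, 0.7636)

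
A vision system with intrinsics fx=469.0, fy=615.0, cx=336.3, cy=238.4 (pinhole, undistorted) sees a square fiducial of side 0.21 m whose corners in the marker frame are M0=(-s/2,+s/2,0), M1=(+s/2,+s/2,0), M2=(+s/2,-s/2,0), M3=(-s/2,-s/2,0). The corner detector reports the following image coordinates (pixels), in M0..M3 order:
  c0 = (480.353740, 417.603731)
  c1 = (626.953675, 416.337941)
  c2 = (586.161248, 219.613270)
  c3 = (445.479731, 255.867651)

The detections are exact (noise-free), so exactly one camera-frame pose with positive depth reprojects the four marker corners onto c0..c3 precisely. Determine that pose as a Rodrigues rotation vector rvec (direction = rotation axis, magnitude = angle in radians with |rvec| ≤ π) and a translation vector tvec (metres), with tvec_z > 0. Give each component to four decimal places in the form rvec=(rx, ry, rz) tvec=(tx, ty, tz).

Intrinsics K: fx=469.0, fy=615.0, cx=336.3, cy=238.4
Marker side s = 0.21 m; corners in marker frame (Z=0):
  M0 = (-0.1050, +0.1050, 0)
  M1 = (+0.1050, +0.1050, 0)
  M2 = (+0.1050, -0.1050, 0)
  M3 = (-0.1050, -0.1050, 0)
Detected image corners:
  c0 = (480.353740, 417.603731) px
  c1 = (626.953675, 416.337941) px
  c2 = (586.161248, 219.613270) px
  c3 = (445.479731, 255.867651) px
Planar DLT: solve 8×8 A·h = b for H (H[2,2]=1):
  H  [+189.63197 +204.10218 +527.85825]
  H  [-391.60717 +860.88556 +328.71174]
  H  [-0.92464 +0.04734 +1.00000]
B = K⁻¹H; ‖b₁‖=1.439334, ‖b₂‖=1.439334; λ = 2/(‖b₁‖+‖b₂‖) = 0.694766, sign → tz>0 ⇒ λ=+0.694766
r₁ = λ·B[:,0] = (+0.74156,-0.19337,-0.64241); r₂ = λ·B[:,1] = (+0.27877,+0.95979,+0.03289)
r₃ = r₁×r₂ = (+0.61022,-0.20347,+0.76565); SVD([r₁ r₂ r₃]) → R = UVᵀ:
  R  [+0.74156 +0.27877 +0.61022]
  R  [-0.19337 +0.95979 -0.20347]
  R  [-0.64241 +0.03289 +0.76565]
t = (+0.28377, +0.10203, +0.69477) m
tr R = 2.467011; θ = arccos((tr R − 1)/2) = 0.747331 rad = 42.819°
axis k = ((R−Rᵀ)₃₂, (R−Rᵀ)₁₃, (R−Rᵀ)₂₁) / (2 sinθ) = (+0.173875, +0.921484, -0.347326)
rvec = θ·k = (+0.129942, +0.688653, -0.259567)

rvec=(0.1299, 0.6887, -0.2596) tvec=(0.2838, 0.1020, 0.6948)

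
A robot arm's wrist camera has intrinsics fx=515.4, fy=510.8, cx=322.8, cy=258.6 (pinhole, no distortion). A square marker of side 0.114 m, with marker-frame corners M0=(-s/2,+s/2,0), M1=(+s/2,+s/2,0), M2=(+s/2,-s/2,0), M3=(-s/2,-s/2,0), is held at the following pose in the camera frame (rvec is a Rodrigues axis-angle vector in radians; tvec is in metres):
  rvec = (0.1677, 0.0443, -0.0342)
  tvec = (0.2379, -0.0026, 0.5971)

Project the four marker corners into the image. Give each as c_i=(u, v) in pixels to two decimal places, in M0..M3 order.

c0=(477.73, 304.96) c1=(576.25, 302.45) c2=(580.66, 205.77) c3=(478.94, 209.24)

Intrinsics K: fx=515.4, fy=510.8, cx=322.8, cy=258.6
Marker side s = 0.114 m; corners in marker frame (Z=0):
  M0 = (-0.0570, +0.0570, 0)
  M1 = (+0.0570, +0.0570, 0)
  M2 = (+0.0570, -0.0570, 0)
  M3 = (-0.0570, -0.0570, 0)
rvec = (0.1677, 0.0443, -0.0342), |rvec| = θ = 0.17679 rad = 10.129°
Rodrigues: sinθ=0.17587, 1−cosθ=0.01559; R = I + sinθ·[k]× + (1−cosθ)·[k]×²:
    [+0.99844 +0.03773 +0.04121]
    [-0.03032 +0.98539 -0.16758]
    [-0.04693 +0.16607 +0.98500]
t = (0.2379, -0.0026, 0.5971) m
M0: Pc = R·M0+t = (+0.18314, +0.05530, +0.60924); u = 515.4·(+0.18314)/0.60924 + 322.8 = 477.7306, v = 510.8·(+0.05530)/0.60924 + 258.6 = 304.9608
M1: Pc = R·M1+t = (+0.29696, +0.05184, +0.60389); u = 515.4·(+0.29696)/0.60389 + 322.8 = 576.2462, v = 510.8·(+0.05184)/0.60389 + 258.6 = 302.4481
M2: Pc = R·M2+t = (+0.29266, -0.06050, +0.58496); u = 515.4·(+0.29266)/0.58496 + 322.8 = 580.6596, v = 510.8·(-0.06050)/0.58496 + 258.6 = 205.7740
M3: Pc = R·M3+t = (+0.17884, -0.05704, +0.59031); u = 515.4·(+0.17884)/0.59031 + 322.8 = 478.9444, v = 510.8·(-0.05704)/0.59031 + 258.6 = 209.2434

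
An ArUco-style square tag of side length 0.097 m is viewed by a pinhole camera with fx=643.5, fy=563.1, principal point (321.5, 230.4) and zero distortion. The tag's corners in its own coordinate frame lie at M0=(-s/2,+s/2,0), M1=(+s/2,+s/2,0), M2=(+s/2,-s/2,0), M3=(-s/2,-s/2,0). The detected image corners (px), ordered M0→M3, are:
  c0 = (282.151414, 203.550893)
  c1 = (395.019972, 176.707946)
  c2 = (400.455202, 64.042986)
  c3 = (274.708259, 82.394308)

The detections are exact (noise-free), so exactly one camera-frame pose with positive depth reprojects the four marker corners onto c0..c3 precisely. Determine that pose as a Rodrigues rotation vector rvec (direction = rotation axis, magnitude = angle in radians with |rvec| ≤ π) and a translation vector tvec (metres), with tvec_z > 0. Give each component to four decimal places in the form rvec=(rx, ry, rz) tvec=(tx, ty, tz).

rvec=(0.5001, -0.5116, -0.1534) tvec=(0.0135, -0.0764, 0.4473)

Intrinsics K: fx=643.5, fy=563.1, cx=321.5, cy=230.4
Marker side s = 0.097 m; corners in marker frame (Z=0):
  M0 = (-0.0485, +0.0485, 0)
  M1 = (+0.0485, +0.0485, 0)
  M2 = (+0.0485, -0.0485, 0)
  M3 = (-0.0485, -0.0485, 0)
Detected image corners:
  c0 = (282.151414, 203.550893) px
  c1 = (395.019972, 176.707946) px
  c2 = (400.455202, 64.042986) px
  c3 = (274.708259, 82.394308) px
Planar DLT: solve 8×8 A·h = b for H (H[2,2]=1):
  H  [+1551.76561 +380.73702 +340.89481]
  H  [-108.59248 +1348.68468 +134.27865]
  H  [+0.96232 +1.10471 +1.00000]
B = K⁻¹H; ‖b₁‖=2.235532, ‖b₂‖=2.235532; λ = 2/(‖b₁‖+‖b₂‖) = 0.447321, sign → tz>0 ⇒ λ=+0.447321
r₁ = λ·B[:,0] = (+0.86362,-0.26240,+0.43047); r₂ = λ·B[:,1] = (+0.01778,+0.86919,+0.49416)
r₃ = r₁×r₂ = (-0.50382,-0.41912,+0.75532); SVD([r₁ r₂ r₃]) → R = UVᵀ:
  R  [+0.86362 +0.01778 -0.50382]
  R  [-0.26240 +0.86919 -0.41912]
  R  [+0.43047 +0.49416 +0.75532]
t = (+0.01348, -0.07636, +0.44732) m
tr R = 2.488129; θ = arccos((tr R − 1)/2) = 0.731662 rad = 41.921°
axis k = ((R−Rᵀ)₃₂, (R−Rᵀ)₁₃, (R−Rᵀ)₂₁) / (2 sinθ) = (+0.683481, -0.699206, -0.209676)
rvec = θ·k = (+0.500078, -0.511583, -0.153412)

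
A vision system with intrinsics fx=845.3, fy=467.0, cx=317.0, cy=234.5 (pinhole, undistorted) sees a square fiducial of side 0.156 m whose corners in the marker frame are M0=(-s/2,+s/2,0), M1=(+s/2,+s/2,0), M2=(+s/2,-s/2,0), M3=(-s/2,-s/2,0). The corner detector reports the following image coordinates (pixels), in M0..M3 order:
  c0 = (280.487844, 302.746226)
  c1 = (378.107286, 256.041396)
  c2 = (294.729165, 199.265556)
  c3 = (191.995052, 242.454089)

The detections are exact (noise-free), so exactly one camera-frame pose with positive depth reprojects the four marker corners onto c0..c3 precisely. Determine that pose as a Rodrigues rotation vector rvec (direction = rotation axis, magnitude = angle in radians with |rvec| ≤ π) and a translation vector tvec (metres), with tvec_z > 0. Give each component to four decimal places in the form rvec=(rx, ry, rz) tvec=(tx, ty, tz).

Intrinsics K: fx=845.3, fy=467.0, cx=317.0, cy=234.5
Marker side s = 0.156 m; corners in marker frame (Z=0):
  M0 = (-0.0780, +0.0780, 0)
  M1 = (+0.0780, +0.0780, 0)
  M2 = (+0.0780, -0.0780, 0)
  M3 = (-0.0780, -0.0780, 0)
Detected image corners:
  c0 = (280.487844, 302.746226) px
  c1 = (378.107286, 256.041396) px
  c2 = (294.729165, 199.265556) px
  c3 = (191.995052, 242.454089) px
Planar DLT: solve 8×8 A·h = b for H (H[2,2]=1):
  H  [+752.01690 +549.85075 +287.82262]
  H  [-192.15237 +374.42026 +249.45008]
  H  [+0.38367 -0.00184 +1.00000]
B = K⁻¹H; ‖b₁‖=1.033597, ‖b₂‖=1.033597; λ = 2/(‖b₁‖+‖b₂‖) = 0.967495, sign → tz>0 ⇒ λ=+0.967495
r₁ = λ·B[:,0] = (+0.72152,-0.58448,+0.37120); r₂ = λ·B[:,1] = (+0.63000,+0.77659,-0.00178)
r₃ = r₁×r₂ = (-0.28723,+0.23514,+0.92855); SVD([r₁ r₂ r₃]) → R = UVᵀ:
  R  [+0.72152 +0.63000 -0.28723]
  R  [-0.58448 +0.77659 +0.23514]
  R  [+0.37120 -0.00178 +0.92855]
t = (-0.03340, +0.03097, +0.96750) m
tr R = 2.426665; θ = arccos((tr R − 1)/2) = 0.776555 rad = 44.493°
axis k = ((R−Rᵀ)₃₂, (R−Rᵀ)₁₃, (R−Rᵀ)₂₁) / (2 sinθ) = (-0.169030, -0.469749, -0.866467)
rvec = θ·k = (-0.131261, -0.364786, -0.672859)

rvec=(-0.1313, -0.3648, -0.6729) tvec=(-0.0334, 0.0310, 0.9675)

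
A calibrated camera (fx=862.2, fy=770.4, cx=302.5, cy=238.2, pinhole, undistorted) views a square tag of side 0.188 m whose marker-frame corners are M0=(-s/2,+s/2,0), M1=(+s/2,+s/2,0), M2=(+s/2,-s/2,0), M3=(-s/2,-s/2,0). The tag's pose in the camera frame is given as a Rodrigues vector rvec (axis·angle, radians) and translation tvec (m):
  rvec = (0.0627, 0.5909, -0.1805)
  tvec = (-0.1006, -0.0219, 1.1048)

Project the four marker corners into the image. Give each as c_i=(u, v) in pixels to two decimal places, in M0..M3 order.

Intrinsics K: fx=862.2, fy=770.4, cx=302.5, cy=238.2
Marker side s = 0.188 m; corners in marker frame (Z=0):
  M0 = (-0.0940, +0.0940, 0)
  M1 = (+0.0940, +0.0940, 0)
  M2 = (+0.0940, -0.0940, 0)
  M3 = (-0.0940, -0.0940, 0)
rvec = (0.0627, 0.5909, -0.1805), |rvec| = θ = 0.62103 rad = 35.582°
Rodrigues: sinθ=0.58187, 1−cosθ=0.18672; R = I + sinθ·[k]× + (1−cosθ)·[k]×²:
    [+0.81518 +0.18706 +0.54816]
    [-0.15118 +0.98232 -0.11038]
    [-0.55912 +0.00711 +0.82905]
t = (-0.1006, -0.0219, 1.1048) m
M0: Pc = R·M0+t = (-0.15964, +0.08465, +1.15803); u = 862.2·(-0.15964)/1.15803 + 302.5 = 183.6381, v = 770.4·(+0.08465)/1.15803 + 238.2 = 294.5148
M1: Pc = R·M1+t = (-0.00639, +0.05623, +1.05291); u = 862.2·(-0.00639)/1.05291 + 302.5 = 297.2679, v = 770.4·(+0.05623)/1.05291 + 238.2 = 279.3407
M2: Pc = R·M2+t = (-0.04156, -0.12845, +1.05157); u = 862.2·(-0.04156)/1.05157 + 302.5 = 268.4277, v = 770.4·(-0.12845)/1.05157 + 238.2 = 144.0958
M3: Pc = R·M3+t = (-0.19481, -0.10003, +1.15669); u = 862.2·(-0.19481)/1.15669 + 302.5 = 157.2875, v = 770.4·(-0.10003)/1.15669 + 238.2 = 171.5780

c0=(183.64, 294.51) c1=(297.27, 279.34) c2=(268.43, 144.10) c3=(157.29, 171.58)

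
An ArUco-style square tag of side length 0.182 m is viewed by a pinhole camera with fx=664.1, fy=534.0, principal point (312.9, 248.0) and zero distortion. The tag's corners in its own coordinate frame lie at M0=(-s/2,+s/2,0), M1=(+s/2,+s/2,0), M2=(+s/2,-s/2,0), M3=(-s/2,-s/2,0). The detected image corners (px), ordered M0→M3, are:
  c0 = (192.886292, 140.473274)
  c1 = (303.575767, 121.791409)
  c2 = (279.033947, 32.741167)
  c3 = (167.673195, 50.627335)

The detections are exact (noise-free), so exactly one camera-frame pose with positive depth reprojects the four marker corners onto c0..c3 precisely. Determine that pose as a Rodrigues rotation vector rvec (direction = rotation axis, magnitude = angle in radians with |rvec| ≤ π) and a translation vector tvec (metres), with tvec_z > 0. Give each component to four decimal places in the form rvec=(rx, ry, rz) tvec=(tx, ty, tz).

rvec=(0.0164, -0.0591, -0.2195) tvec=(-0.1235, -0.3230, 1.0678)

Intrinsics K: fx=664.1, fy=534.0, cx=312.9, cy=248.0
Marker side s = 0.182 m; corners in marker frame (Z=0):
  M0 = (-0.0910, +0.0910, 0)
  M1 = (+0.0910, +0.0910, 0)
  M2 = (+0.0910, -0.0910, 0)
  M3 = (-0.0910, -0.0910, 0)
Detected image corners:
  c0 = (192.886292, 140.473274) px
  c1 = (303.575767, 121.791409) px
  c2 = (279.033947, 32.741167) px
  c3 = (167.673195, 50.627335) px
Planar DLT: solve 8×8 A·h = b for H (H[2,2]=1):
  H  [+622.57567 +141.70125 +236.08530]
  H  [-95.86638 +493.30237 +86.45068]
  H  [+0.05323 +0.02129 +1.00000]
B = K⁻¹H; ‖b₁‖=0.936488, ‖b₂‖=0.936488; λ = 2/(‖b₁‖+‖b₂‖) = 1.067819, sign → tz>0 ⇒ λ=+1.067819
r₁ = λ·B[:,0] = (+0.97427,-0.21810,+0.05684); r₂ = λ·B[:,1] = (+0.21713,+0.97588,+0.02274)
r₃ = r₁×r₂ = (-0.06043,-0.00981,+0.99812); SVD([r₁ r₂ r₃]) → R = UVᵀ:
  R  [+0.97427 +0.21713 -0.06043]
  R  [-0.21810 +0.97588 -0.00981]
  R  [+0.05684 +0.02274 +0.99812]
t = (-0.12351, -0.32304, +1.06782) m
tr R = 2.948272; θ = arccos((tr R − 1)/2) = 0.227930 rad = 13.059°
axis k = ((R−Rᵀ)₃₂, (R−Rᵀ)₁₃, (R−Rᵀ)₂₁) / (2 sinθ) = (+0.072022, -0.259485, -0.963058)
rvec = θ·k = (+0.016416, -0.059144, -0.219510)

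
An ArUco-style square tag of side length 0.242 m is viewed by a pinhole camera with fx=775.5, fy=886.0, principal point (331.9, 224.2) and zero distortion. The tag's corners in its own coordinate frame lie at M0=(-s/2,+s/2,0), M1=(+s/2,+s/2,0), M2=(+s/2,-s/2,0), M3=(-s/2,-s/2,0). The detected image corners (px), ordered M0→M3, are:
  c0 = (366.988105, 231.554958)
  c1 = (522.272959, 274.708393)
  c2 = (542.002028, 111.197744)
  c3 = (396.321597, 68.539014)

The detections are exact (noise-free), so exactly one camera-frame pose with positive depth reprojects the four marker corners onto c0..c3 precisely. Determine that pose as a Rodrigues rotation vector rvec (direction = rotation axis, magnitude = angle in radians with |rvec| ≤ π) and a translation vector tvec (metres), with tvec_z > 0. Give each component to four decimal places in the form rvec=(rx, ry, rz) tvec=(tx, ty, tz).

rvec=(-0.3014, -0.1014, 0.2263) tvec=(0.1943, -0.0744, 1.1973)

Intrinsics K: fx=775.5, fy=886.0, cx=331.9, cy=224.2
Marker side s = 0.242 m; corners in marker frame (Z=0):
  M0 = (-0.1210, +0.1210, 0)
  M1 = (+0.1210, +0.1210, 0)
  M2 = (+0.1210, -0.1210, 0)
  M3 = (-0.1210, -0.1210, 0)
Detected image corners:
  c0 = (366.988105, 231.554958) px
  c1 = (522.272959, 274.708393) px
  c2 = (542.002028, 111.197744) px
  c3 = (396.321597, 68.539014) px
Planar DLT: solve 8×8 A·h = b for H (H[2,2]=1):
  H  [+646.09814 -217.68213 +457.77020]
  H  [+186.60564 +630.94018 +169.12404]
  H  [+0.05446 -0.25486 +1.00000]
B = K⁻¹H; ‖b₁‖=0.835186, ‖b₂‖=0.835186; λ = 2/(‖b₁‖+‖b₂‖) = 1.197338, sign → tz>0 ⇒ λ=+1.197338
r₁ = λ·B[:,0] = (+0.96964,+0.23568,+0.06520); r₂ = λ·B[:,1] = (-0.20549,+0.92987,-0.30515)
r₃ = r₁×r₂ = (-0.13255,+0.28249,+0.95007); SVD([r₁ r₂ r₃]) → R = UVᵀ:
  R  [+0.96964 -0.20549 -0.13255]
  R  [+0.23568 +0.92987 +0.28249]
  R  [+0.06520 -0.30515 +0.95007]
t = (+0.19434, -0.07443, +1.19734) m
tr R = 2.849579; θ = arccos((tr R − 1)/2) = 0.390315 rad = 22.363°
axis k = ((R−Rᵀ)₃₂, (R−Rᵀ)₁₃, (R−Rᵀ)₂₁) / (2 sinθ) = (-0.772237, -0.259870, +0.579756)
rvec = θ·k = (-0.301416, -0.101431, +0.226288)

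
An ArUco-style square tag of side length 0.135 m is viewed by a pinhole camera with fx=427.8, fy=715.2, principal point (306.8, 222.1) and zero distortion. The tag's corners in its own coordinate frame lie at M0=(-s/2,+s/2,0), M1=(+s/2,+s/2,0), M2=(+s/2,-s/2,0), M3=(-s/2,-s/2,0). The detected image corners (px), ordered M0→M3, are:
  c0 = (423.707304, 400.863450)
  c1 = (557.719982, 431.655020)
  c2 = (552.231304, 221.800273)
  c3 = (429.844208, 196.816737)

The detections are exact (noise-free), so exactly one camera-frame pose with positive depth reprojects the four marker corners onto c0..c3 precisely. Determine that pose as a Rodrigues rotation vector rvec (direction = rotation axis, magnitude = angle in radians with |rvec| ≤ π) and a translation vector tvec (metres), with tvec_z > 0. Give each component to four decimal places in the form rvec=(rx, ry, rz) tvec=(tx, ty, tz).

Intrinsics K: fx=427.8, fy=715.2, cx=306.8, cy=222.1
Marker side s = 0.135 m; corners in marker frame (Z=0):
  M0 = (-0.0675, +0.0675, 0)
  M1 = (+0.0675, +0.0675, 0)
  M2 = (+0.0675, -0.0675, 0)
  M3 = (-0.0675, -0.0675, 0)
Detected image corners:
  c0 = (423.707304, 400.863450) px
  c1 = (557.719982, 431.655020) px
  c2 = (552.231304, 221.800273) px
  c3 = (429.844208, 196.816737) px
Planar DLT: solve 8×8 A·h = b for H (H[2,2]=1):
  H  [+890.08158 -332.62228 +490.37540]
  H  [+168.90001 +1322.59962 +307.97963]
  H  [-0.11733 -0.67202 +1.00000]
B = K⁻¹H; ‖b₁‖=2.184994, ‖b₂‖=2.184994; λ = 2/(‖b₁‖+‖b₂‖) = 0.457667, sign → tz>0 ⇒ λ=+0.457667
r₁ = λ·B[:,0] = (+0.99073,+0.12476,-0.05370); r₂ = λ·B[:,1] = (-0.13527,+0.94186,-0.30756)
r₃ = r₁×r₂ = (+0.01221,+0.31198,+0.95001); SVD([r₁ r₂ r₃]) → R = UVᵀ:
  R  [+0.99073 -0.13527 +0.01221]
  R  [+0.12476 +0.94186 +0.31198]
  R  [-0.05370 -0.30756 +0.95001]
t = (+0.19639, +0.05496, +0.45767) m
tr R = 2.882607; θ = arccos((tr R − 1)/2) = 0.344325 rad = 19.728°
axis k = ((R−Rᵀ)₃₂, (R−Rᵀ)₁₃, (R−Rᵀ)₂₁) / (2 sinθ) = (-0.917672, +0.097616, +0.385160)
rvec = θ·k = (-0.315977, +0.033612, +0.132620)

rvec=(-0.3160, 0.0336, 0.1326) tvec=(0.1964, 0.0550, 0.4577)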